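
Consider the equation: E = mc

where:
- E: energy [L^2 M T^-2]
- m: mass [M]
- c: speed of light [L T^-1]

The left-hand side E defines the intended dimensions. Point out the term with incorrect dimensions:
The right-hand side term mc

E has dimensions [L^2 M T^-2], but mc has dimensions [L M T^-1], so the term mc is dimensionally wrong for E.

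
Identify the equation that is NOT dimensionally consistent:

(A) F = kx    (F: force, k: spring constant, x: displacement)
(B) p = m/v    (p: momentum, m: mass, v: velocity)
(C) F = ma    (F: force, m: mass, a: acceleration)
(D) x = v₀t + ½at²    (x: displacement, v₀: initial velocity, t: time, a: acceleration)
(B) p = m/v

The equation (B) p = m/v is dimensionally incorrect.

LHS (p): [L M T^-1]
RHS (m/v): [L^-1 M T] ✗

The dimensions do not match. The other three equations balance.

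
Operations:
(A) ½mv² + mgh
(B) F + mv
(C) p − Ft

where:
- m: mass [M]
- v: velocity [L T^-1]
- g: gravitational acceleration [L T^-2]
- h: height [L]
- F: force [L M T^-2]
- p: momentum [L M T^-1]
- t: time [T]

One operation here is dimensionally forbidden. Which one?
(B) F + mv

(A) ½mv² + mgh: ½mv² [L^2 M T^-2] and mgh [L^2 M T^-2] — same dimensions ✓
(B) F + mv: F [L M T^-2] and mv [L M T^-1] — different dimensions cannot be added/subtracted ✗
(C) p − Ft: p [L M T^-1] and Ft [L M T^-1] — same dimensions ✓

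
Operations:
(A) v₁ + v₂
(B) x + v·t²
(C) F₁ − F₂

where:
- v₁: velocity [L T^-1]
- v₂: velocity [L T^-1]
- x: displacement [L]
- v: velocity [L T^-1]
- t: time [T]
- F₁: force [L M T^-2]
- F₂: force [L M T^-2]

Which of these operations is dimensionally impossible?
(B) x + v·t²

(A) v₁ + v₂: v₁ [L T^-1] and v₂ [L T^-1] — same dimensions ✓
(B) x + v·t²: x [L] and v·t² [L T] — different dimensions cannot be added/subtracted ✗
(C) F₁ − F₂: F₁ [L M T^-2] and F₂ [L M T^-2] — same dimensions ✓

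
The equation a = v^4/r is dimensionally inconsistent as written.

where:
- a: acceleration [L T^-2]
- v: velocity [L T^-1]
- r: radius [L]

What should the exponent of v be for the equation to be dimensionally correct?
The exponent of v should be 2: a = v^2/r

The LHS a has dimensions [L T^-2]; v has dimensions [L T^-1].
As written, the RHS v^4/r (exponent 4 on v) has dimensions [L^3 T^-4], which does not match.
With exponent 2, the RHS v^2/r has dimensions [L T^-2], matching the LHS.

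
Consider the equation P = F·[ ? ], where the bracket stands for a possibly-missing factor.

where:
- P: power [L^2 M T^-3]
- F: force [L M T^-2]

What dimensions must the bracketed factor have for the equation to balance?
[L T^-1] — velocity (e.g. v)

P has dimensions [L^2 M T^-3]; F has dimensions [L M T^-2].
The bracketed factor must supply [L^2 M T^-3] / [L M T^-2] = [L T^-1].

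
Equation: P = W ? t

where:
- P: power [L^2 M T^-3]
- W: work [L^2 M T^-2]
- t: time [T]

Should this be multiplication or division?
division (÷): P = W ÷ t

P [L^2 M T^-3]; W [L^2 M T^-2]; t [T].
W × t → [L^2 M T^-1] ✗
W ÷ t → [L^2 M T^-3] ✓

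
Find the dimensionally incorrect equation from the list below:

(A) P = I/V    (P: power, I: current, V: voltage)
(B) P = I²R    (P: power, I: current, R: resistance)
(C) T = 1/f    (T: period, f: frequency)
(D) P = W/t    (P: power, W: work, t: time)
(A) P = I/V

The equation (A) P = I/V is dimensionally incorrect.

LHS (P): [L^2 M T^-3]
RHS (I/V): [I^2 L^-2 M^-1 T^3] ✗

The dimensions do not match. The other three equations balance.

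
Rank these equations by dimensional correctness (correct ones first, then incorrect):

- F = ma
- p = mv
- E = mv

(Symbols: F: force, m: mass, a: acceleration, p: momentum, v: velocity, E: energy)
Dimensionally correct: F = ma, p = mv
Dimensionally incorrect: E = mv
Ordered (correct first, then incorrect): F = ma, p = mv, E = mv

- F = ma: LHS [L M T^-2], RHS [L M T^-2] → correct ✓
- p = mv: LHS [L M T^-1], RHS [L M T^-1] → correct ✓
- E = mv: LHS [L^2 M T^-2], RHS [L M T^-1] → incorrect ✗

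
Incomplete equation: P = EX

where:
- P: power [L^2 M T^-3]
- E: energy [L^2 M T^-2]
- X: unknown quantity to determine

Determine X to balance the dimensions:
X = f (inverse time / frequency (1/t)), dimensions [T^-1]

P has dimensions [L^2 M T^-3]; the rest of the RHS (E) has dimensions [L^2 M T^-2].
So X must have dimensions [T^-1] — X = f (inverse time / frequency (1/t)).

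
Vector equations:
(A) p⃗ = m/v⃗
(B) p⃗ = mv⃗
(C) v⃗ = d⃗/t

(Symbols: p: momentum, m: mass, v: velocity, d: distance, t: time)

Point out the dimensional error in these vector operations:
(A) p⃗ = m/v⃗

(A) p⃗ = m/v⃗: LHS [L M T^-1], RHS [L^-1 M T] ✗ — momentum is mass times velocity; should be mv⃗ (and division by a vector is undefined)
(B) p⃗ = mv⃗: LHS [L M T^-1], RHS [L M T^-1] ✓ — mass (scalar) times velocity (vector)
(C) v⃗ = d⃗/t: LHS [L T^-1], RHS [L T^-1] ✓ — displacement (vector) divided by time (scalar)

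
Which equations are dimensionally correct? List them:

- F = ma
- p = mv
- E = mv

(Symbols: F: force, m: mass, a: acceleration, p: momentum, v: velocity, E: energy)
Dimensionally correct: F = ma, p = mv
Dimensionally incorrect: E = mv
Ordered (correct first, then incorrect): F = ma, p = mv, E = mv

- F = ma: LHS [L M T^-2], RHS [L M T^-2] → correct ✓
- p = mv: LHS [L M T^-1], RHS [L M T^-1] → correct ✓
- E = mv: LHS [L^2 M T^-2], RHS [L M T^-1] → incorrect ✗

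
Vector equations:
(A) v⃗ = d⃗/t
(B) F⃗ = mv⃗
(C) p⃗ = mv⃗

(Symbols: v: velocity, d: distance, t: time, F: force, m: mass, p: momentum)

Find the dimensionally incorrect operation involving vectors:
(B) F⃗ = mv⃗

(A) v⃗ = d⃗/t: LHS [L T^-1], RHS [L T^-1] ✓ — displacement (vector) divided by time (scalar)
(B) F⃗ = mv⃗: LHS [L M T^-2], RHS [L M T^-1] ✗ — mass times velocity is momentum, not force; should be ma⃗
(C) p⃗ = mv⃗: LHS [L M T^-1], RHS [L M T^-1] ✓ — mass (scalar) times velocity (vector)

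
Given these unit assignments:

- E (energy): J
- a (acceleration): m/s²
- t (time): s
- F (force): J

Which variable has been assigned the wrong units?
F

The variable F (force) should have units N, not J.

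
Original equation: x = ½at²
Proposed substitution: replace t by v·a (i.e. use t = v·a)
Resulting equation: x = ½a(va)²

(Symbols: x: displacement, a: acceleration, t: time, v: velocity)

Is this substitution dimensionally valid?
No

[t] = [T] and [v·a] = [L^2 T^-3]. These differ, so the substitution replaces a quantity by one of different dimensions and the result x = ½a(va)² has LHS [L] vs RHS [L^5 T^-8] — inconsistent.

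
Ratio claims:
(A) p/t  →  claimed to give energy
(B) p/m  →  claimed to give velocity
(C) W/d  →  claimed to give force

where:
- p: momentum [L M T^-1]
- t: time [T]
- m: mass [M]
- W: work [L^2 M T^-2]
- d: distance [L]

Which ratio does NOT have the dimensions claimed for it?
(A) p/t does not give energy

(A) p/t: [L M T^-2] ≠ energy [L^2 M T^-2] ✗
(B) p/m: [L T^-1] = velocity [L T^-1] ✓
(C) W/d: [L M T^-2] = force [L M T^-2] ✓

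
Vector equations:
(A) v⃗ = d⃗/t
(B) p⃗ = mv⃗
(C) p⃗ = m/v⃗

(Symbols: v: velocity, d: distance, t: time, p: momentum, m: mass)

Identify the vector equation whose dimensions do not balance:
(C) p⃗ = m/v⃗

(A) v⃗ = d⃗/t: LHS [L T^-1], RHS [L T^-1] ✓ — displacement (vector) divided by time (scalar)
(B) p⃗ = mv⃗: LHS [L M T^-1], RHS [L M T^-1] ✓ — mass (scalar) times velocity (vector)
(C) p⃗ = m/v⃗: LHS [L M T^-1], RHS [L^-1 M T] ✗ — momentum is mass times velocity; should be mv⃗ (and division by a vector is undefined)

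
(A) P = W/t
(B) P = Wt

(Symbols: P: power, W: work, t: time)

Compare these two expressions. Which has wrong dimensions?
(B)

(A) P = W/t: LHS [L^2 M T^-3], RHS [L^2 M T^-3] ✓
(B) P = Wt: LHS [L^2 M T^-3], RHS [L^2 M T^-1] ✗

Expression (B) P = Wt is dimensionally incorrect.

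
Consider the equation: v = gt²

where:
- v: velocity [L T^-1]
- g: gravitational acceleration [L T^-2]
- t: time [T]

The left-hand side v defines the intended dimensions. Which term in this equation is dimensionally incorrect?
The right-hand side term gt²

v has dimensions [L T^-1], but gt² has dimensions [L], so the term gt² is dimensionally wrong for v.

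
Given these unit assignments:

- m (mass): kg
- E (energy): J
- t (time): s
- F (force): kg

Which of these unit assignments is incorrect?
F

The variable F (force) should have units N, not kg.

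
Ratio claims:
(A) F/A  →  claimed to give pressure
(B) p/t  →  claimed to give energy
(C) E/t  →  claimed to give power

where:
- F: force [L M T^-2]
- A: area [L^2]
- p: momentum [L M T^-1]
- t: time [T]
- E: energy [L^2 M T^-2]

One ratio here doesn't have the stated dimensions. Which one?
(B) p/t does not give energy

(A) F/A: [L^-1 M T^-2] = pressure [L^-1 M T^-2] ✓
(B) p/t: [L M T^-2] ≠ energy [L^2 M T^-2] ✗
(C) E/t: [L^2 M T^-3] = power [L^2 M T^-3] ✓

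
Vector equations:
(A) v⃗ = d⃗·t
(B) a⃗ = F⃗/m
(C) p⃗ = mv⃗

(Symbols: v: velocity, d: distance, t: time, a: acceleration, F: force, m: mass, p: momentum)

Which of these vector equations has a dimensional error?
(A) v⃗ = d⃗·t

(A) v⃗ = d⃗·t: LHS [L T^-1], RHS [L T] ✗ — velocity is displacement per time; should be d⃗/t
(B) a⃗ = F⃗/m: LHS [L T^-2], RHS [L T^-2] ✓ — force (vector) divided by mass (scalar)
(C) p⃗ = mv⃗: LHS [L M T^-1], RHS [L M T^-1] ✓ — mass (scalar) times velocity (vector)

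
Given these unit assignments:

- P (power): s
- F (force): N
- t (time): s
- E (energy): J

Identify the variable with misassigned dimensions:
P

The variable P (power) should have units W, not s.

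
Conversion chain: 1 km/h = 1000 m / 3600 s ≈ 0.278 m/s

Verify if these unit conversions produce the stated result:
The chain is correct (no errors).

Correct: 1 km = 1000 m, 1 h = 3600 s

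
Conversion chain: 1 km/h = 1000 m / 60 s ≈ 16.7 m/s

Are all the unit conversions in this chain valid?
The chain is incorrect (it contains an error).

Incorrect: 1 h = 3600 s, not 60 s (1 km/h ≈ 0.278 m/s)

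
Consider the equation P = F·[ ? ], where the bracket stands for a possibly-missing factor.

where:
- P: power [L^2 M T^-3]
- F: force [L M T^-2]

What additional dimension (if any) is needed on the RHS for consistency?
[L T^-1] — velocity (e.g. v)

P has dimensions [L^2 M T^-3]; F has dimensions [L M T^-2].
The bracketed factor must supply [L^2 M T^-3] / [L M T^-2] = [L T^-1].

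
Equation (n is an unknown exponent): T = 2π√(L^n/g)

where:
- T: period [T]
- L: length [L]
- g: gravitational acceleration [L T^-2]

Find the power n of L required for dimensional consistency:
n = 1

T has dimensions [T]; L has dimensions [L].
With n = 1: 2π√(L^1/g) has dimensions [T], matching the LHS ✓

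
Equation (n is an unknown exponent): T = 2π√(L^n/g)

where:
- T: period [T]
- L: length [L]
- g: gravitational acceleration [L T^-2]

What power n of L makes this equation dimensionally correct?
n = 1

T has dimensions [T]; L has dimensions [L].
With n = 1: 2π√(L^1/g) has dimensions [T], matching the LHS ✓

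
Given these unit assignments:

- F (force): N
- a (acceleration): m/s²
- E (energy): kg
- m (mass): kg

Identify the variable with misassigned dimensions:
E

The variable E (energy) should have units J, not kg.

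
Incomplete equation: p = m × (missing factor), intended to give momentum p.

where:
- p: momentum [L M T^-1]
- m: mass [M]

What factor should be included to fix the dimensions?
v (velocity), dimensions [L T^-1]

p has dimensions [L M T^-1] and m has dimensions [M].
The missing factor must have dimensions [L M T^-1] / [M] = [L T^-1], i.e. velocity (v).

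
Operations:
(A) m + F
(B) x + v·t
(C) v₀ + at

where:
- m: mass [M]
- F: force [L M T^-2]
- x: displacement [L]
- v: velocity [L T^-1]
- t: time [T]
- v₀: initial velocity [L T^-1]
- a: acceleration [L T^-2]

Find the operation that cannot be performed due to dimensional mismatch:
(A) m + F

(A) m + F: m [M] and F [L M T^-2] — different dimensions cannot be added/subtracted ✗
(B) x + v·t: x [L] and v·t [L] — same dimensions ✓
(C) v₀ + at: v₀ [L T^-1] and at [L T^-1] — same dimensions ✓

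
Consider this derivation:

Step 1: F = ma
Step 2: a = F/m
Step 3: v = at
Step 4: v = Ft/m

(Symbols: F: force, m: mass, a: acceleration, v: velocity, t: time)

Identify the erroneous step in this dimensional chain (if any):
No step introduces an error — all steps are dimensionally consistent.

Step 1: F = ma → LHS [L M T^-2], RHS [L M T^-2] ✓
Step 2: a = F/m → LHS [L T^-2], RHS [L T^-2] ✓
Step 3: v = at → LHS [L T^-1], RHS [L T^-1] ✓
Step 4: v = Ft/m → LHS [L T^-1], RHS [L T^-1] ✓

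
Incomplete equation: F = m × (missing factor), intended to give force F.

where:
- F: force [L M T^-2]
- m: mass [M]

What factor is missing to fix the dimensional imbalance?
a (acceleration), dimensions [L T^-2]

F has dimensions [L M T^-2] and m has dimensions [M].
The missing factor must have dimensions [L M T^-2] / [M] = [L T^-2], i.e. acceleration (a).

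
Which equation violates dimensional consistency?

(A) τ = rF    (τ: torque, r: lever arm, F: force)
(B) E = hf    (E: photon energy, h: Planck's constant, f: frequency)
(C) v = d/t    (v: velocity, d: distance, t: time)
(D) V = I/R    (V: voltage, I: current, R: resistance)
(D) V = I/R

The equation (D) V = I/R is dimensionally incorrect.

LHS (V): [I^-1 L^2 M T^-3]
RHS (I/R): [I^3 L^-2 M^-1 T^3] ✗

The dimensions do not match. The other three equations balance.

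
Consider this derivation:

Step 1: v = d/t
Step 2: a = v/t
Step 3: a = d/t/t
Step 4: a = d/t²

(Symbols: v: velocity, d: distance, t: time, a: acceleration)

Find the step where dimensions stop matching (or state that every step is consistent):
No step introduces an error — all steps are dimensionally consistent.

Step 1: v = d/t → LHS [L T^-1], RHS [L T^-1] ✓
Step 2: a = v/t → LHS [L T^-2], RHS [L T^-2] ✓
Step 3: a = d/t/t → LHS [L T^-2], RHS [L T^-2] ✓
Step 4: a = d/t² → LHS [L T^-2], RHS [L T^-2] ✓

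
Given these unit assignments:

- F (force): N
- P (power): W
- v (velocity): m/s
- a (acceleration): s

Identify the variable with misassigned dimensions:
a

The variable a (acceleration) should have units m/s², not s.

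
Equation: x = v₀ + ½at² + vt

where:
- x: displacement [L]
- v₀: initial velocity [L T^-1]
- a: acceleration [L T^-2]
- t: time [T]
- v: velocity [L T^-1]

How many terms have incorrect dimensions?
1

LHS x: [L]
- v₀: [L T^-1] ✗
- ½at²: [L] ✓
- vt: [L] ✓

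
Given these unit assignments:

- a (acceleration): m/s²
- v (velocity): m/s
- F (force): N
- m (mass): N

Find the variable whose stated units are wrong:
m

The variable m (mass) should have units kg, not N.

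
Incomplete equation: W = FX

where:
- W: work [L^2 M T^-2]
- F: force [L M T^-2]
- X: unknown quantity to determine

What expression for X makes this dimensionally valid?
X = d (distance), dimensions [L]

W has dimensions [L^2 M T^-2]; the rest of the RHS (F) has dimensions [L M T^-2].
So X must have dimensions [L] — X = d (distance).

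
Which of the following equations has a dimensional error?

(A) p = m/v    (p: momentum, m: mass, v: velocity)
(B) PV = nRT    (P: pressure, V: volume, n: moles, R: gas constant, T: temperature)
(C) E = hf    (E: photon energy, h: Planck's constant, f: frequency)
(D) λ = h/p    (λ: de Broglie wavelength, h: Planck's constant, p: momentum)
(A) p = m/v

The equation (A) p = m/v is dimensionally incorrect.

LHS (p): [L M T^-1]
RHS (m/v): [L^-1 M T] ✗

The dimensions do not match. The other three equations balance.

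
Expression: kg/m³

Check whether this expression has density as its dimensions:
Yes

The expression kg/m³ has dimensions [L^-3 M], which is exactly density [L^-3 M].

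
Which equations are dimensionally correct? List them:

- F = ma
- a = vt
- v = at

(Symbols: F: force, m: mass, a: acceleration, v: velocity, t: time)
Dimensionally correct: F = ma, v = at
Dimensionally incorrect: a = vt
Ordered (correct first, then incorrect): F = ma, v = at, a = vt

- F = ma: LHS [L M T^-2], RHS [L M T^-2] → correct ✓
- a = vt: LHS [L T^-2], RHS [L] → incorrect ✗
- v = at: LHS [L T^-1], RHS [L T^-1] → correct ✓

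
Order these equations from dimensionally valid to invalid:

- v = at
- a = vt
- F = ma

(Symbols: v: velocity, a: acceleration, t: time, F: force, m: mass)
Dimensionally correct: v = at, F = ma
Dimensionally incorrect: a = vt
Ordered (correct first, then incorrect): v = at, F = ma, a = vt

- v = at: LHS [L T^-1], RHS [L T^-1] → correct ✓
- a = vt: LHS [L T^-2], RHS [L] → incorrect ✗
- F = ma: LHS [L M T^-2], RHS [L M T^-2] → correct ✓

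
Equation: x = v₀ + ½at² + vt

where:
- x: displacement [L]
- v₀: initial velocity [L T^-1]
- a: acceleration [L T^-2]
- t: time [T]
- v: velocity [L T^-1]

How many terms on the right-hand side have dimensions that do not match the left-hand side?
1

LHS x: [L]
- v₀: [L T^-1] ✗
- ½at²: [L] ✓
- vt: [L] ✓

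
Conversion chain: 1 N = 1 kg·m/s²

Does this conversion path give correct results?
The chain is correct (no errors).

Correct: Newton is defined as kg·m/s²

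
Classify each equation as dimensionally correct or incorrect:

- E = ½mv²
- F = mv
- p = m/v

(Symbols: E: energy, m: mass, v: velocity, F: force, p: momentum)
Dimensionally correct: E = ½mv²
Dimensionally incorrect: F = mv, p = m/v
Ordered (correct first, then incorrect): E = ½mv², F = mv, p = m/v

- E = ½mv²: LHS [L^2 M T^-2], RHS [L^2 M T^-2] → correct ✓
- F = mv: LHS [L M T^-2], RHS [L M T^-1] → incorrect ✗
- p = m/v: LHS [L M T^-1], RHS [L^-1 M T] → incorrect ✗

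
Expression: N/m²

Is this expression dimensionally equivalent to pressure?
Yes

The expression N/m² has dimensions [L^-1 M T^-2], which is exactly pressure [L^-1 M T^-2].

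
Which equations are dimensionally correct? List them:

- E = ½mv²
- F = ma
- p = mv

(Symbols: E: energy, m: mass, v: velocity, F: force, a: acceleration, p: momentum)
Dimensionally correct: E = ½mv², F = ma, p = mv
Dimensionally incorrect: none
Ordered (correct first, then incorrect): E = ½mv², F = ma, p = mv

- E = ½mv²: LHS [L^2 M T^-2], RHS [L^2 M T^-2] → correct ✓
- F = ma: LHS [L M T^-2], RHS [L M T^-2] → correct ✓
- p = mv: LHS [L M T^-1], RHS [L M T^-1] → correct ✓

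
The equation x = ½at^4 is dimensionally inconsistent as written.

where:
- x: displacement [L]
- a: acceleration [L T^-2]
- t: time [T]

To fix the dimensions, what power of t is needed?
The exponent of t should be 2: x = ½at^2

The LHS x has dimensions [L]; t has dimensions [T].
As written, the RHS ½at^4 (exponent 4 on t) has dimensions [L T^2], which does not match.
With exponent 2, the RHS ½at^2 has dimensions [L], matching the LHS.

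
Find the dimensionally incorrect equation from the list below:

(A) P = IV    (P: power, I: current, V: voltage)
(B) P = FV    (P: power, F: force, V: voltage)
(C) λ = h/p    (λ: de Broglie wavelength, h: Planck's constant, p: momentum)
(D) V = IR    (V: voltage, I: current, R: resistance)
(B) P = FV

The equation (B) P = FV is dimensionally incorrect.

LHS (P): [L^2 M T^-3]
RHS (FV): [I^-1 L^3 M^2 T^-5] ✗

The dimensions do not match. The other three equations balance.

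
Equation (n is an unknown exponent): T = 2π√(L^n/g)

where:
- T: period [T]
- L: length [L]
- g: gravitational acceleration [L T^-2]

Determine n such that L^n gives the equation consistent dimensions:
n = 1

T has dimensions [T]; L has dimensions [L].
With n = 1: 2π√(L^1/g) has dimensions [T], matching the LHS ✓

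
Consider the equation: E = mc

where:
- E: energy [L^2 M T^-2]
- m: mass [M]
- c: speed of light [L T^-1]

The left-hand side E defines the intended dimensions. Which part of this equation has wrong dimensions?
The right-hand side term mc

E has dimensions [L^2 M T^-2], but mc has dimensions [L M T^-1], so the term mc is dimensionally wrong for E.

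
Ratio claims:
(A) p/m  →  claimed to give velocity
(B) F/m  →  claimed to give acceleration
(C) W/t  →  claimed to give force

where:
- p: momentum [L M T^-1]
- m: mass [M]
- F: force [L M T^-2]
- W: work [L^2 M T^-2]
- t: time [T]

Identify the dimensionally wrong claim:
(C) W/t does not give force

(A) p/m: [L T^-1] = velocity [L T^-1] ✓
(B) F/m: [L T^-2] = acceleration [L T^-2] ✓
(C) W/t: [L^2 M T^-3] ≠ force [L M T^-2] ✗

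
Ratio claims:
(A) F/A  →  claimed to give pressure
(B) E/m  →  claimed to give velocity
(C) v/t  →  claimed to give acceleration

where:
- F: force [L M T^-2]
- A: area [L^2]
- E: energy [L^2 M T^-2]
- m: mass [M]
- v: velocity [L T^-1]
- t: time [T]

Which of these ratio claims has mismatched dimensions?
(B) E/m does not give velocity

(A) F/A: [L^-1 M T^-2] = pressure [L^-1 M T^-2] ✓
(B) E/m: [L^2 T^-2] ≠ velocity [L T^-1] ✗
(C) v/t: [L T^-2] = acceleration [L T^-2] ✓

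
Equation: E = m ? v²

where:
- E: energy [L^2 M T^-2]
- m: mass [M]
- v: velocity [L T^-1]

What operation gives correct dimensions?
multiplication (×): E = m × v²

E [L^2 M T^-2]; m [M]; v² [L^2 T^-2].
m × v² → [L^2 M T^-2] ✓
m ÷ v² → [L^-2 M T^2] ✗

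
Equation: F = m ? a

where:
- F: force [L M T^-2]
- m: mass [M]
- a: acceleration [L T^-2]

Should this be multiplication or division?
multiplication (×): F = m × a

F [L M T^-2]; m [M]; a [L T^-2].
m × a → [L M T^-2] ✓
m ÷ a → [L^-1 M T^2] ✗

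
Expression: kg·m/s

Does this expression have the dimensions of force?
No

The expression kg·m/s has dimensions [L M T^-1], but force has dimensions [L M T^-2].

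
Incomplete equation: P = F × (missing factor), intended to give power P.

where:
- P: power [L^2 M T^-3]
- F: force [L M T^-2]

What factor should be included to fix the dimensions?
v (velocity), dimensions [L T^-1]

P has dimensions [L^2 M T^-3] and F has dimensions [L M T^-2].
The missing factor must have dimensions [L^2 M T^-3] / [L M T^-2] = [L T^-1], i.e. velocity (v).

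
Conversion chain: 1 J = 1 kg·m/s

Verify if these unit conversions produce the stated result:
The chain is incorrect (it contains an error).

Incorrect: Joule is kg·m²/s², not kg·m/s (that is momentum)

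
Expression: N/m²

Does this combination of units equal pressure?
Yes

The expression N/m² has dimensions [L^-1 M T^-2], which is exactly pressure [L^-1 M T^-2].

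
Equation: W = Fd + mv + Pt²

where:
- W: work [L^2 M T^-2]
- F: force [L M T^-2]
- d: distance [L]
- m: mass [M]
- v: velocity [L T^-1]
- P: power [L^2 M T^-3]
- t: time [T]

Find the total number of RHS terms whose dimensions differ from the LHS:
2

LHS W: [L^2 M T^-2]
- Fd: [L^2 M T^-2] ✓
- mv: [L M T^-1] ✗
- Pt²: [L^2 M T^-1] ✗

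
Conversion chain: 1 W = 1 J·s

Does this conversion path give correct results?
The chain is incorrect (it contains an error).

Incorrect: Watt is J/s, not J·s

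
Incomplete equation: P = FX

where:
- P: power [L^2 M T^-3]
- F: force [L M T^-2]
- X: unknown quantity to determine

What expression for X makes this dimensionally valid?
X = v (velocity), dimensions [L T^-1]

P has dimensions [L^2 M T^-3]; the rest of the RHS (F) has dimensions [L M T^-2].
So X must have dimensions [L T^-1] — X = v (velocity).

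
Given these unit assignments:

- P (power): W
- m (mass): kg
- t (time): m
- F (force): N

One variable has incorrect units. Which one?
t

The variable t (time) should have units s, not m.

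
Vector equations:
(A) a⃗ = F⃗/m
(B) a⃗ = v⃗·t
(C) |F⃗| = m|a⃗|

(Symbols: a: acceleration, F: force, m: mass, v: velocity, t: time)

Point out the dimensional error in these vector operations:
(B) a⃗ = v⃗·t

(A) a⃗ = F⃗/m: LHS [L T^-2], RHS [L T^-2] ✓ — force (vector) divided by mass (scalar)
(B) a⃗ = v⃗·t: LHS [L T^-2], RHS [L] ✗ — acceleration is velocity per time; should be v⃗/t
(C) |F⃗| = m|a⃗|: LHS [L M T^-2], RHS [L M T^-2] ✓ — magnitudes of vectors are scalars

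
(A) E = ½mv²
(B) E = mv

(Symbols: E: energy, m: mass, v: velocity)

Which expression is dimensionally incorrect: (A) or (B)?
(B)

(A) E = ½mv²: LHS [L^2 M T^-2], RHS [L^2 M T^-2] ✓
(B) E = mv: LHS [L^2 M T^-2], RHS [L M T^-1] ✗

Expression (B) E = mv is dimensionally incorrect.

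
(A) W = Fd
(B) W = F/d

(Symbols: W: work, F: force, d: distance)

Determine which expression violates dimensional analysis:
(B)

(A) W = Fd: LHS [L^2 M T^-2], RHS [L^2 M T^-2] ✓
(B) W = F/d: LHS [L^2 M T^-2], RHS [M T^-2] ✗

Expression (B) W = F/d is dimensionally incorrect.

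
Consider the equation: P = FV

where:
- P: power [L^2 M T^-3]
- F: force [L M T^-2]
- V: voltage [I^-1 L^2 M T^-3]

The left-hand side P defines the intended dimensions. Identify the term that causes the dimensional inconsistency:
The right-hand side term FV

P has dimensions [L^2 M T^-3], but FV has dimensions [I^-1 L^3 M^2 T^-5], so the term FV is dimensionally wrong for P.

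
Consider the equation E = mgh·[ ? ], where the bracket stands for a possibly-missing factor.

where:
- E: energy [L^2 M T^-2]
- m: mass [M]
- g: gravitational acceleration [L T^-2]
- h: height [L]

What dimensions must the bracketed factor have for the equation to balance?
Nothing is missing — the bracketed factor must be dimensionless.

E has dimensions [L^2 M T^-2] and mgh already has dimensions [L^2 M T^-2], so E = mgh is dimensionally complete.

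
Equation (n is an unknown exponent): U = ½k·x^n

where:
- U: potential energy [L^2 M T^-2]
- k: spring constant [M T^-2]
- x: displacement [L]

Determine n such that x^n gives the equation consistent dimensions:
n = 2

U has dimensions [L^2 M T^-2]; x has dimensions [L].
The rest of the RHS has dimensions [M T^-2], so x^n must supply [L^2].
With n = 2: ½k·x^2 has dimensions [L^2 M T^-2], matching the LHS ✓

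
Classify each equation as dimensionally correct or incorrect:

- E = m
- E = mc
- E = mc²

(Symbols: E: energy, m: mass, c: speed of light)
Dimensionally correct: E = mc²
Dimensionally incorrect: E = m, E = mc
Ordered (correct first, then incorrect): E = mc², E = m, E = mc

- E = m: LHS [L^2 M T^-2], RHS [M] → incorrect ✗
- E = mc: LHS [L^2 M T^-2], RHS [L M T^-1] → incorrect ✗
- E = mc²: LHS [L^2 M T^-2], RHS [L^2 M T^-2] → correct ✓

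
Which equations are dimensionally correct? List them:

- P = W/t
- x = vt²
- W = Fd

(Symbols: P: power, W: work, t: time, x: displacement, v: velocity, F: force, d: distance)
Dimensionally correct: P = W/t, W = Fd
Dimensionally incorrect: x = vt²
Ordered (correct first, then incorrect): P = W/t, W = Fd, x = vt²

- P = W/t: LHS [L^2 M T^-3], RHS [L^2 M T^-3] → correct ✓
- x = vt²: LHS [L], RHS [L T] → incorrect ✗
- W = Fd: LHS [L^2 M T^-2], RHS [L^2 M T^-2] → correct ✓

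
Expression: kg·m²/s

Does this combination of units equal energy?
No

The expression kg·m²/s has dimensions [L^2 M T^-1], but energy has dimensions [L^2 M T^-2].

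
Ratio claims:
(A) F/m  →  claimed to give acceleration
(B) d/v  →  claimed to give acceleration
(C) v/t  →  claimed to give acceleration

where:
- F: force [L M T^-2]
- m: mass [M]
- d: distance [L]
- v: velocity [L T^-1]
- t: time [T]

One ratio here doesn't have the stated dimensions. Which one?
(B) d/v does not give acceleration

(A) F/m: [L T^-2] = acceleration [L T^-2] ✓
(B) d/v: [T] ≠ acceleration [L T^-2] ✗
(C) v/t: [L T^-2] = acceleration [L T^-2] ✓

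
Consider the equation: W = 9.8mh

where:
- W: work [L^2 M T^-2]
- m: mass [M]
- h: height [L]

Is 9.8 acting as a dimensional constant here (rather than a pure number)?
Yes

W has dimensions [L^2 M T^-2], while mh alone has dimensions [L M]. For the equation to balance, the factor 9.8 must carry dimensions [L T^-2] — it is a dimensional constant (a numerical value of a physical quantity with its units suppressed), not a pure number.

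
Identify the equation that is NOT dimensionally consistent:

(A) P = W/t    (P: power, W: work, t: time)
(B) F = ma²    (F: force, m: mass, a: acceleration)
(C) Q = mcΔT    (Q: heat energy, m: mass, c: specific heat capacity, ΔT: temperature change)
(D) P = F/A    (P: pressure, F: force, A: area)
(B) F = ma²

The equation (B) F = ma² is dimensionally incorrect.

LHS (F): [L M T^-2]
RHS (ma²): [L^2 M T^-4] ✗

The dimensions do not match. The other three equations balance.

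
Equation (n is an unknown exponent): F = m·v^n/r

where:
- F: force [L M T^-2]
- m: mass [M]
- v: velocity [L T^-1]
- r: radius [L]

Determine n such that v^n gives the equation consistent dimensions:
n = 2

F has dimensions [L M T^-2]; v has dimensions [L T^-1].
The rest of the RHS has dimensions [L^-1 M], so v^n must supply [L^2 T^-2].
With n = 2: m·v^2/r has dimensions [L M T^-2], matching the LHS ✓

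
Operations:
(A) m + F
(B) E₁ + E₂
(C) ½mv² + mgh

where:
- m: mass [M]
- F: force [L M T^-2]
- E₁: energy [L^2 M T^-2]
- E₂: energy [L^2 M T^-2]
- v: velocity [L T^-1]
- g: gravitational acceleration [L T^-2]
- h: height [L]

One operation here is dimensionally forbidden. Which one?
(A) m + F

(A) m + F: m [M] and F [L M T^-2] — different dimensions cannot be added/subtracted ✗
(B) E₁ + E₂: E₁ [L^2 M T^-2] and E₂ [L^2 M T^-2] — same dimensions ✓
(C) ½mv² + mgh: ½mv² [L^2 M T^-2] and mgh [L^2 M T^-2] — same dimensions ✓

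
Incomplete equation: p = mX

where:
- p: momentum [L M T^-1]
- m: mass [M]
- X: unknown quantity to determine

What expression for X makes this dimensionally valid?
X = v (velocity), dimensions [L T^-1]

p has dimensions [L M T^-1]; the rest of the RHS (m) has dimensions [M].
So X must have dimensions [L T^-1] — X = v (velocity).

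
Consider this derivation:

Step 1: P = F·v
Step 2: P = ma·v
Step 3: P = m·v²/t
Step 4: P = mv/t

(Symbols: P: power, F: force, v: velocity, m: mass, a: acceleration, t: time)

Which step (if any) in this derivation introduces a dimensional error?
Step 4

Step 1: P = F·v → LHS [L^2 M T^-3], RHS [L^2 M T^-3] ✓
Step 2: P = ma·v → LHS [L^2 M T^-3], RHS [L^2 M T^-3] ✓
Step 3: P = m·v²/t → LHS [L^2 M T^-3], RHS [L^2 M T^-3] ✓
Step 4: P = mv/t → LHS [L^2 M T^-3], RHS [L M T^-2] ✗

The first dimensional inconsistency appears in step 4: P = mv/t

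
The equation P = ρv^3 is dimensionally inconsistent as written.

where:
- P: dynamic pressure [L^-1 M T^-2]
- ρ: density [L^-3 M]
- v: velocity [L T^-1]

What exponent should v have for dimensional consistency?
The exponent of v should be 2: P = ρv^2

The LHS P has dimensions [L^-1 M T^-2]; v has dimensions [L T^-1].
As written, the RHS ρv^3 (exponent 3 on v) has dimensions [M T^-3], which does not match.
With exponent 2, the RHS ρv^2 has dimensions [L^-1 M T^-2], matching the LHS.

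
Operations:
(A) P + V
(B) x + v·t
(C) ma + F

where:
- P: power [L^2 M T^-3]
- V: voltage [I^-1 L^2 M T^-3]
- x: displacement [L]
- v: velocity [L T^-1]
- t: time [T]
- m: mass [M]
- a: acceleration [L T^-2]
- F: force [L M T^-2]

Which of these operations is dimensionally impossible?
(A) P + V

(A) P + V: P [L^2 M T^-3] and V [I^-1 L^2 M T^-3] — different dimensions cannot be added/subtracted ✗
(B) x + v·t: x [L] and v·t [L] — same dimensions ✓
(C) ma + F: ma [L M T^-2] and F [L M T^-2] — same dimensions ✓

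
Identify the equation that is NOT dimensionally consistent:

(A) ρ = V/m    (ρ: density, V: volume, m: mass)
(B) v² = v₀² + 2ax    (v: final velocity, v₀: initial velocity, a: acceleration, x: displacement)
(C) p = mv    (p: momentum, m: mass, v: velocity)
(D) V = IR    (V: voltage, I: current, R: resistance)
(A) ρ = V/m

The equation (A) ρ = V/m is dimensionally incorrect.

LHS (ρ): [L^-3 M]
RHS (V/m): [L^3 M^-1] ✗

The dimensions do not match. The other three equations balance.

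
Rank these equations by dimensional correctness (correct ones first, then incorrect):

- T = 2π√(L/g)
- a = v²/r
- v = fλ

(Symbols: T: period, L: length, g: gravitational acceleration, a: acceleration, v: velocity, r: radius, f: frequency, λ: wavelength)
Dimensionally correct: T = 2π√(L/g), a = v²/r, v = fλ
Dimensionally incorrect: none
Ordered (correct first, then incorrect): T = 2π√(L/g), a = v²/r, v = fλ

- T = 2π√(L/g): LHS [T], RHS [T] → correct ✓
- a = v²/r: LHS [L T^-2], RHS [L T^-2] → correct ✓
- v = fλ: LHS [L T^-1], RHS [L T^-1] → correct ✓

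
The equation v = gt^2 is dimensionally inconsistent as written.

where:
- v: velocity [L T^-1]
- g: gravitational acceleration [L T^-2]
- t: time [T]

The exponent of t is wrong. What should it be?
The exponent of t should be 1: v = gt

The LHS v has dimensions [L T^-1]; t has dimensions [T].
As written, the RHS gt^2 (exponent 2 on t) has dimensions [L], which does not match.
With exponent 1, the RHS gt has dimensions [L T^-1], matching the LHS.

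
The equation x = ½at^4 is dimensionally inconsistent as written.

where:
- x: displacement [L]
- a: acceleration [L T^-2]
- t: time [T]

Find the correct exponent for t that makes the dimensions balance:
The exponent of t should be 2: x = ½at^2

The LHS x has dimensions [L]; t has dimensions [T].
As written, the RHS ½at^4 (exponent 4 on t) has dimensions [L T^2], which does not match.
With exponent 2, the RHS ½at^2 has dimensions [L], matching the LHS.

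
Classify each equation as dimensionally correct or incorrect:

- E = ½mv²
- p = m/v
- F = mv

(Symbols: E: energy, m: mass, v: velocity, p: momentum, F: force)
Dimensionally correct: E = ½mv²
Dimensionally incorrect: p = m/v, F = mv
Ordered (correct first, then incorrect): E = ½mv², p = m/v, F = mv

- E = ½mv²: LHS [L^2 M T^-2], RHS [L^2 M T^-2] → correct ✓
- p = m/v: LHS [L M T^-1], RHS [L^-1 M T] → incorrect ✗
- F = mv: LHS [L M T^-2], RHS [L M T^-1] → incorrect ✗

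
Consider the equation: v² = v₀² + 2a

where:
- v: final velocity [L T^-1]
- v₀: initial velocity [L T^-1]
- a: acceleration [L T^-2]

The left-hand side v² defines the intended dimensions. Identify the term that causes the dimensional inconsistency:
The term 2a

Checking each RHS term against the LHS:
- v₀²: [L^2 T^-2] — matches v² [L^2 T^-2] ✓
- 2a: [L T^-2] — does NOT match v² [L^2 T^-2] ✗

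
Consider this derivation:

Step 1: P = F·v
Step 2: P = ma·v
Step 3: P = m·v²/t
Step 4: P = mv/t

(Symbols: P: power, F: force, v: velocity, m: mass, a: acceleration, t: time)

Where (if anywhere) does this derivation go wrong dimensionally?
Step 4

Step 1: P = F·v → LHS [L^2 M T^-3], RHS [L^2 M T^-3] ✓
Step 2: P = ma·v → LHS [L^2 M T^-3], RHS [L^2 M T^-3] ✓
Step 3: P = m·v²/t → LHS [L^2 M T^-3], RHS [L^2 M T^-3] ✓
Step 4: P = mv/t → LHS [L^2 M T^-3], RHS [L M T^-2] ✗

The first dimensional inconsistency appears in step 4: P = mv/t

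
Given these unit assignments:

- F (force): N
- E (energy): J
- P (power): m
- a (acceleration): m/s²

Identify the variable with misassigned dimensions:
P

The variable P (power) should have units W, not m.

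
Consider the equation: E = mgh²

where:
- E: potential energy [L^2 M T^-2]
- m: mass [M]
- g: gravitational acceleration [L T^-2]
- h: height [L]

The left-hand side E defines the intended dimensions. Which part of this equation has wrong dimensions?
The right-hand side term mgh²

E has dimensions [L^2 M T^-2], but mgh² has dimensions [L^3 M T^-2], so the term mgh² is dimensionally wrong for E.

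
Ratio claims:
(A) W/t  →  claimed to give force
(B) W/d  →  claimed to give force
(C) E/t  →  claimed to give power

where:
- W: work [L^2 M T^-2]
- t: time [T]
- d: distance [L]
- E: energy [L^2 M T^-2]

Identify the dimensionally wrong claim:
(A) W/t does not give force

(A) W/t: [L^2 M T^-3] ≠ force [L M T^-2] ✗
(B) W/d: [L M T^-2] = force [L M T^-2] ✓
(C) E/t: [L^2 M T^-3] = power [L^2 M T^-3] ✓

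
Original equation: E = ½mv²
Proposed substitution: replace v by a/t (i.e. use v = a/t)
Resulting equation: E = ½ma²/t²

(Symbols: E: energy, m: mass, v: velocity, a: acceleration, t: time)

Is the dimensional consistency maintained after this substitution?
No

[v] = [L T^-1] and [a/t] = [L T^-3]. These differ, so the substitution replaces a quantity by one of different dimensions and the result E = ½ma²/t² has LHS [L^2 M T^-2] vs RHS [L^2 M T^-6] — inconsistent.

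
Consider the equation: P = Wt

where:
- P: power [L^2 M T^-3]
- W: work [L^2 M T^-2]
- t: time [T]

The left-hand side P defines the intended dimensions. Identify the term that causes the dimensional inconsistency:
The right-hand side term Wt

P has dimensions [L^2 M T^-3], but Wt has dimensions [L^2 M T^-1], so the term Wt is dimensionally wrong for P.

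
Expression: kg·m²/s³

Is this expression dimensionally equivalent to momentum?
No

The expression kg·m²/s³ has dimensions [L^2 M T^-3], but momentum has dimensions [L M T^-1].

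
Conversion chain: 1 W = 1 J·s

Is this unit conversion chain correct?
The chain is incorrect (it contains an error).

Incorrect: Watt is J/s, not J·s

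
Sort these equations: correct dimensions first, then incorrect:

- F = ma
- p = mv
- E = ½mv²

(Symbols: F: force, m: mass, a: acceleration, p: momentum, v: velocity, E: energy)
Dimensionally correct: F = ma, p = mv, E = ½mv²
Dimensionally incorrect: none
Ordered (correct first, then incorrect): F = ma, p = mv, E = ½mv²

- F = ma: LHS [L M T^-2], RHS [L M T^-2] → correct ✓
- p = mv: LHS [L M T^-1], RHS [L M T^-1] → correct ✓
- E = ½mv²: LHS [L^2 M T^-2], RHS [L^2 M T^-2] → correct ✓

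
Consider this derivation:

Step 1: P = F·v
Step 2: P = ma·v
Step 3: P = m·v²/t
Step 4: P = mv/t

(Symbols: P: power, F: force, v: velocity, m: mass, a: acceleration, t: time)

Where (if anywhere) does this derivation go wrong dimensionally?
Step 4

Step 1: P = F·v → LHS [L^2 M T^-3], RHS [L^2 M T^-3] ✓
Step 2: P = ma·v → LHS [L^2 M T^-3], RHS [L^2 M T^-3] ✓
Step 3: P = m·v²/t → LHS [L^2 M T^-3], RHS [L^2 M T^-3] ✓
Step 4: P = mv/t → LHS [L^2 M T^-3], RHS [L M T^-2] ✗

The first dimensional inconsistency appears in step 4: P = mv/t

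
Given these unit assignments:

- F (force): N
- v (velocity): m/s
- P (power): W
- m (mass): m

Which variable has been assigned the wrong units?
m

The variable m (mass) should have units kg, not m.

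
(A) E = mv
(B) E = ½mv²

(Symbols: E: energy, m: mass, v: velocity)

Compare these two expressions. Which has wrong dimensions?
(A)

(A) E = mv: LHS [L^2 M T^-2], RHS [L M T^-1] ✗
(B) E = ½mv²: LHS [L^2 M T^-2], RHS [L^2 M T^-2] ✓

Expression (A) E = mv is dimensionally incorrect.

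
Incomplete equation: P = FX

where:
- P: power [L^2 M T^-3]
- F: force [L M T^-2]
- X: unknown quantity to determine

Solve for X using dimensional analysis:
X = v (velocity), dimensions [L T^-1]

P has dimensions [L^2 M T^-3]; the rest of the RHS (F) has dimensions [L M T^-2].
So X must have dimensions [L T^-1] — X = v (velocity).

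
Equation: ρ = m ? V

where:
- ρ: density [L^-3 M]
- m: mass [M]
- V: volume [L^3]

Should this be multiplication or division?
division (÷): ρ = m ÷ V

ρ [L^-3 M]; m [M]; V [L^3].
m × V → [L^3 M] ✗
m ÷ V → [L^-3 M] ✓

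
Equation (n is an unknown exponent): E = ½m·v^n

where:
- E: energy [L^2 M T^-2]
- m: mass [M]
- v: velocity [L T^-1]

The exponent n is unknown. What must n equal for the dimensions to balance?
n = 2

E has dimensions [L^2 M T^-2]; v has dimensions [L T^-1].
The rest of the RHS has dimensions [M], so v^n must supply [L^2 T^-2].
With n = 2: ½m·v^2 has dimensions [L^2 M T^-2], matching the LHS ✓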